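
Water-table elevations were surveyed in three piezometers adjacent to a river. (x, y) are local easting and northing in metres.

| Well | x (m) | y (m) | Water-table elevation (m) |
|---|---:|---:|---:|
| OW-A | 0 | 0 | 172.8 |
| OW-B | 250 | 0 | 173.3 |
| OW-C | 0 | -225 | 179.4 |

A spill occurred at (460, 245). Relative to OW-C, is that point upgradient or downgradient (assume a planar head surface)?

∂h/∂x = (173.3 − 172.8) / (250 − 0) = +0.002000
∂h/∂y = (179.4 − 172.8) / (-225 − 0) = -0.02933
Head at (460, 245) = 172.8 + (+0.002000)·(460) + (-0.02933)·(245) = 166.53 m.
That is lower than the 179.4 m at OW-C, so the point is downgradient.

downgradient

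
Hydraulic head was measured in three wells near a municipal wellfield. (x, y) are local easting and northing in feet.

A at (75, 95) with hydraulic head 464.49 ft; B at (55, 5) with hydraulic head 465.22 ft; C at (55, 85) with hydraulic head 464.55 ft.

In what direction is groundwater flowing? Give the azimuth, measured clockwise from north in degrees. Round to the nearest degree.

352°

Differences from A: to B (Δx, Δy, Δh) = (-20, -90, +0.73); to C = (-20, -10, +0.06).
Determinant of the coordinate differences = (-20)·(-10) − (-20)·(-90) = -1600.
∂h/∂x = [(+0.73)·(-10) − (+0.06)·(-90)] / -1600 = +0.001187
∂h/∂y = [(-20)·(+0.06) − (-20)·(+0.73)] / -1600 = -0.008375
Flow direction (−∇h) has components (-0.001187 E, +0.008375 N).
Azimuth = atan2(E, N) = atan2(-0.001187, +0.008375) = 351.9° ≈ 352°.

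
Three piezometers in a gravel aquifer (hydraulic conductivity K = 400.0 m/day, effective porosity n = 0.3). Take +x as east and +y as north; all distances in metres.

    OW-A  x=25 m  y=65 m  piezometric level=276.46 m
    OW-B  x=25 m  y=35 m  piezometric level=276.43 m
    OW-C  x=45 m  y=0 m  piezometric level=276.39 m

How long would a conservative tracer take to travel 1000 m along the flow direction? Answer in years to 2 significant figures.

2.0 years

With h = a·x + b·y + c and OW-A as origin, the differences give:
  0·a + (-30)·b = -0.03
  20·a + (-65)·b = -0.07
Eliminate b (×(-65) and ×(-30), subtract): 600·a = -0.150 → a = ∂h/∂x = -0.0002500
Back-substitute: b = ∂h/∂y = +0.0010000.
|∇h| = √(-0.0002500² + 0.0010000²) = 0.001031
Seepage velocity v = K·i/n = 400.0 × 0.001031 / 0.3 = 1.375 m/day.
t = 1000 / 1.375 = 727.3 days = 1.99 years.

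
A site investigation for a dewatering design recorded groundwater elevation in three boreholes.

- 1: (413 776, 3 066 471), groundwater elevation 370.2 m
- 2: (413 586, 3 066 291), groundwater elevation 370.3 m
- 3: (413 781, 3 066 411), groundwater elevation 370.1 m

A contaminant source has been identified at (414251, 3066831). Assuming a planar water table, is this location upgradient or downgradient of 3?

downgradient

With h = a·x + b·y + c and 1 as origin, the differences give:
  (-190)·a + (-180)·b = +0.1
  5·a + (-60)·b = -0.1
Eliminate b (×(-60) and ×(-180), subtract): 12300·a = -24.00 → a = ∂h/∂x = -0.001951
Back-substitute: b = ∂h/∂y = +0.001504.
Head at (414251, 3066831) = 370.2 + (-0.001951)·(475) + (+0.001504)·(360) = 369.81 m.
That is lower than the 370.1 m at 3, so the point is downgradient.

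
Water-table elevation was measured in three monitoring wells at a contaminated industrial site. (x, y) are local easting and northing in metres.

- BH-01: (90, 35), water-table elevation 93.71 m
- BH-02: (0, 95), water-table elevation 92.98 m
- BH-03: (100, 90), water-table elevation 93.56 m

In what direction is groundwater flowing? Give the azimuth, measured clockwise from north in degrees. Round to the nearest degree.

Taking BH-01 as reference: BH-02−BH-01 = (-90, 60, -0.73); BH-03−BH-01 = (10, 55, -0.15).
Determinant of the coordinate differences = (-90)·55 − 10·60 = -5550.
∂h/∂x = [(-0.73)·55 − (-0.15)·60] / -5550 = +0.005613
∂h/∂y = [(-90)·(-0.15) − 10·(-0.73)] / -5550 = -0.003748
Flow direction (−∇h) has components (-0.005613 E, +0.003748 N).
Azimuth = atan2(E, N) = atan2(-0.005613, +0.003748) = 303.7° ≈ 304°.

304°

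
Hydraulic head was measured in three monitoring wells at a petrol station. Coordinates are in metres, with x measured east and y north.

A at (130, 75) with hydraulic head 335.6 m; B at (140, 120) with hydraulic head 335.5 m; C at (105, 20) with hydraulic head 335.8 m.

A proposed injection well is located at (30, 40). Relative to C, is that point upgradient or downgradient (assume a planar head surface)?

upgradient

With h = a·x + b·y + c and A as origin, the differences give:
  10·a + 45·b = -0.1
  (-25)·a + (-55)·b = +0.2
Eliminate b (×(-55) and ×45, subtract): 575·a = -3.50 → a = ∂h/∂x = -0.006087
Back-substitute: b = ∂h/∂y = -0.0008696.
Head at (30, 40) = 335.6 + (-0.006087)·(-100) + (-0.0008696)·(-35) = 336.24 m.
That is higher than the 335.8 m at C, so the point is upgradient.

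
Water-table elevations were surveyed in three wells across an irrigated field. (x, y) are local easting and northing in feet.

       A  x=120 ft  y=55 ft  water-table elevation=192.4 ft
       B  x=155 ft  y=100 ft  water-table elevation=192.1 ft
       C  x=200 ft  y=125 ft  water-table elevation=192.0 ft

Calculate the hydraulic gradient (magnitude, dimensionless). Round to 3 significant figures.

Differences from A: to B (Δx, Δy, Δh) = (35, 45, -0.3); to C = (80, 70, -0.4).
Solve a·Δx + b·Δy = Δh: det = 35·70 − 80·45 = -1150.
∂h/∂x = [(-0.3)·70 − (-0.4)·45] / -1150 = +0.002609
∂h/∂y = [35·(-0.4) − 80·(-0.3)] / -1150 = -0.008696
|∇h| = √(0.002609² + -0.008696²) = 0.009079

0.00908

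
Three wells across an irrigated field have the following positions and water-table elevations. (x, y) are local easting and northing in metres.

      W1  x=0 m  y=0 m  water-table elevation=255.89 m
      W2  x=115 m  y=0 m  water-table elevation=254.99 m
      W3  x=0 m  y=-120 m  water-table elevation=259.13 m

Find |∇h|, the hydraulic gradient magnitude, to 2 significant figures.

0.028

∂h/∂x = (254.99 − 255.89) / (115 − 0) = -0.007826
∂h/∂y = (259.13 − 255.89) / (-120 − 0) = -0.02700
|∇h| = √(-0.007826² + -0.02700²) = 0.02811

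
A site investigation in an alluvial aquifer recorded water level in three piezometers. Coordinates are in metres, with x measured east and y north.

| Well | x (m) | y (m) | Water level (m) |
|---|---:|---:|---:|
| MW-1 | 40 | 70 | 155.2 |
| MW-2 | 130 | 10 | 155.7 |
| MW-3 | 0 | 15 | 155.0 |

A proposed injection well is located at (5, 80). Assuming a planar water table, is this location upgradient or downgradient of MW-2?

downgradient

With h = a·x + b·y + c and MW-1 as origin, the differences give:
  90·a + (-60)·b = +0.5
  (-40)·a + (-55)·b = -0.2
Eliminate b (×(-55) and ×(-60), subtract): -7350·a = -39.50 → a = ∂h/∂x = +0.005374
Back-substitute: b = ∂h/∂y = -0.0002721.
Head at (5, 80) = 155.2 + (+0.005374)·(-35) + (-0.0002721)·(10) = 155.01 m.
That is lower than the 155.7 m at MW-2, so the point is downgradient.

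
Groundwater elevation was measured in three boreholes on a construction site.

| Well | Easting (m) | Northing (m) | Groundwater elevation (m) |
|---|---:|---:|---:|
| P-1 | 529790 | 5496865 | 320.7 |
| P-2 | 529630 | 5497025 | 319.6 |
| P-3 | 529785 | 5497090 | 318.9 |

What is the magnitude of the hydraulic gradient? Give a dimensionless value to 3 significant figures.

With h = a·x + b·y + c and P-1 as origin, the differences give:
  (-160)·a + 160·b = -1.1
  (-5)·a + 225·b = -1.8
Eliminate b (×225 and ×160, subtract): -35200·a = 40.50 → a = ∂h/∂x = -0.001151
Back-substitute: b = ∂h/∂y = -0.008026.
|∇h| = √(-0.001151² + -0.008026²) = 0.008108

0.00811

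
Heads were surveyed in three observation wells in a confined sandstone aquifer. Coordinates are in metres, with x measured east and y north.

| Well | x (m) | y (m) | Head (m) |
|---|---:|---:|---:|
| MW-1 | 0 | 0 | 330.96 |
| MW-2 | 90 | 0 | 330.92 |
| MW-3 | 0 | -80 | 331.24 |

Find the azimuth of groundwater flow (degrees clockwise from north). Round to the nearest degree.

007°

∂h/∂x = (330.92 − 330.96) / (90 − 0) = -0.0004444
∂h/∂y = (331.24 − 330.96) / (-80 − 0) = -0.003500
Flow direction (−∇h) has components (+0.0004444 E, +0.003500 N).
Azimuth = atan2(E, N) = atan2(+0.0004444, +0.003500) = 7.2° ≈ 007°.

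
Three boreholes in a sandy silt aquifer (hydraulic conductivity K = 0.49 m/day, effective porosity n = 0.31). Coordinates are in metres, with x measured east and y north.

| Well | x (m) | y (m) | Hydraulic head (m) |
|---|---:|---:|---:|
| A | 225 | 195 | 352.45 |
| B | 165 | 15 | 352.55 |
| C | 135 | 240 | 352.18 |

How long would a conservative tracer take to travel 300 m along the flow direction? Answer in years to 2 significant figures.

With h = a·x + b·y + c and A as origin, the differences give:
  (-60)·a + (-180)·b = +0.10
  (-90)·a + 45·b = -0.27
Eliminate b (×45 and ×(-180), subtract): -18900·a = -44.100 → a = ∂h/∂x = +0.002333
Back-substitute: b = ∂h/∂y = -0.001333.
|∇h| = √(0.002333² + -0.001333²) = 0.002687
Seepage velocity v = K·i/n = 0.49 × 0.002687 / 0.31 = 0.004247 m/day.
t = 300 / 0.004247 = 7.064e+04 days = 193 years.

190 years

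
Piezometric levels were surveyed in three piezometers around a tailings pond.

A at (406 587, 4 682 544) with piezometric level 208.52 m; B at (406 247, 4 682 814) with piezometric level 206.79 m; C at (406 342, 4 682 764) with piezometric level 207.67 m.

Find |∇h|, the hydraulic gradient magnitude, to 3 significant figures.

Three-point gradient (reference A): Δ to B = (-340, 270, -1.73), Δ to C = (-245, 220, -0.85).
∂h/∂x = +0.01747, ∂h/∂y = +0.01559 (det = -8650).
|∇h| = √(0.01747² + 0.01559²) = 0.02341

0.0234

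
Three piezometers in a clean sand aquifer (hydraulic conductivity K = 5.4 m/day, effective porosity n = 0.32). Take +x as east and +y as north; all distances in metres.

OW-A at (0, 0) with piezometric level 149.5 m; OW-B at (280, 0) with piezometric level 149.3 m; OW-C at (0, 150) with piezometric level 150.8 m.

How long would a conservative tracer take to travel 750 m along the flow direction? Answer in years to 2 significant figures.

14 years

∂h/∂x = (149.3 − 149.5) / (280 − 0) = -0.0007143
∂h/∂y = (150.8 − 149.5) / (150 − 0) = +0.008667
|∇h| = √(-0.0007143² + 0.008667²) = 0.008696
Seepage velocity v = K·i/n = 5.4 × 0.008696 / 0.32 = 0.1467 m/day.
t = 750 / 0.1467 = 5112 days = 14 years.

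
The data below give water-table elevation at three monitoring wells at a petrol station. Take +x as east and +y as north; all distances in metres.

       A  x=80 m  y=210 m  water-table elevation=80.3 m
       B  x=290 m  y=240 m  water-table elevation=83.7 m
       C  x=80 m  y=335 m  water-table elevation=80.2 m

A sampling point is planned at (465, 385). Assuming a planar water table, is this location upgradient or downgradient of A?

upgradient

Taking A as reference: B−A = (210, 30, +3.4); C−A = (0, 125, -0.1).
Solve a·Δx + b·Δy = Δh: det = 210·125 − 0·30 = 26250.
∂h/∂x = [(+3.4)·125 − (-0.1)·30] / 26250 = +0.01630
∂h/∂y = [210·(-0.1) − 0·(+3.4)] / 26250 = -0.0008000
Head at (465, 385) = 80.3 + (+0.01630)·(385) + (-0.0008000)·(175) = 86.44 m.
That is higher than the 80.3 m at A, so the point is upgradient.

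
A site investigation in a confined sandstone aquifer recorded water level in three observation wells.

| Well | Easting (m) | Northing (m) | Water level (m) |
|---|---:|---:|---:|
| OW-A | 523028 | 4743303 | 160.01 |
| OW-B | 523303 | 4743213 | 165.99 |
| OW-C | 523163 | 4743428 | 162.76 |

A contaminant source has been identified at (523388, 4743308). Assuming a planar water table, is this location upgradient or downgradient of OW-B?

upgradient

Taking OW-A as reference: OW-B−OW-A = (275, -90, +5.98); OW-C−OW-A = (135, 125, +2.75).
Solve a·Δx + b·Δy = Δh: det = 275·125 − 135·(-90) = 46525.
∂h/∂x = [(+5.98)·125 − (+2.75)·(-90)] / 46525 = +0.02139
∂h/∂y = [275·(+2.75) − 135·(+5.98)] / 46525 = -0.001097
Head at (523388, 4743308) = 160.01 + (+0.02139)·(360) + (-0.001097)·(5) = 167.70 m.
That is higher than the 165.99 m at OW-B, so the point is upgradient.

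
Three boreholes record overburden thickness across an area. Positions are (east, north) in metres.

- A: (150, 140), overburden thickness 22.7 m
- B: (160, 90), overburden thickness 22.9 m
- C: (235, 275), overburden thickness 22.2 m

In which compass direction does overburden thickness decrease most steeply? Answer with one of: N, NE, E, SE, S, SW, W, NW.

N

Differences from A: to B (Δx, Δy, Δh) = (10, -50, +0.2); to C = (85, 135, -0.5).
Solve a·Δx + b·Δy = Δd: det = 10·135 − 85·(-50) = 5600.
∂d/∂x = [(+0.2)·135 − (-0.5)·(-50)] / 5600 = +0.0003571
∂d/∂y = [10·(-0.5) − 85·(+0.2)] / 5600 = -0.003929
Steepest decrease is along −∇f = (-0.0003571 E, +0.003929 N) → north.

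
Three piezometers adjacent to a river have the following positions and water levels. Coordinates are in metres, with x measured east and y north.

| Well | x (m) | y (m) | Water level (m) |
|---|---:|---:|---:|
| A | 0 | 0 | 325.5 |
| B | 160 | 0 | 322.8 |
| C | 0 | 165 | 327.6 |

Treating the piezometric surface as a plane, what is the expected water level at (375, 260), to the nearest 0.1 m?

∂h/∂x = (322.8 − 325.5) / (160 − 0) = -0.01687
∂h/∂y = (327.6 − 325.5) / (165 − 0) = +0.01273
h(375, 260) = 325.5 + (-0.01687)·(375) + (+0.01273)·(260) = 325.5 -6.328 +3.309 = 322.481 m.

322.5 m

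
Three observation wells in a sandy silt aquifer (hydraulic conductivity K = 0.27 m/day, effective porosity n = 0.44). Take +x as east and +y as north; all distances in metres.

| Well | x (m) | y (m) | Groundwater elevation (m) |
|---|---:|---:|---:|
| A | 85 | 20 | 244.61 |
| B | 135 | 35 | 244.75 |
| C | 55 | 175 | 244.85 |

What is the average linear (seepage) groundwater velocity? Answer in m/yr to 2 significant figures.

With h = a·x + b·y + c and A as origin, the differences give:
  50·a + 15·b = +0.14
  (-30)·a + 155·b = +0.24
Eliminate b (×155 and ×15, subtract): 8200·a = 18.100 → a = ∂h/∂x = +0.002207
Back-substitute: b = ∂h/∂y = +0.001976.
|∇h| = √(0.002207² + 0.001976²) = 0.002962
Seepage velocity v = K·i/n = 0.27 × 0.002962 / 0.44 = 0.001818 m/day = 0.664 m/yr.

0.66 m/yr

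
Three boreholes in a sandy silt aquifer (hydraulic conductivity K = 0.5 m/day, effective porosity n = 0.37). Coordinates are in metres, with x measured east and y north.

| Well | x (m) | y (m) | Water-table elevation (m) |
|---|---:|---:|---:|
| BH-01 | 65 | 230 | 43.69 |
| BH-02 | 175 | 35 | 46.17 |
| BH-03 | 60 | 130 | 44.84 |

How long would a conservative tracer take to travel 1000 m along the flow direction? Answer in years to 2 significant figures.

170 years

With h = a·x + b·y + c and BH-01 as origin, the differences give:
  110·a + (-195)·b = +2.48
  (-5)·a + (-100)·b = +1.15
Eliminate b (×(-100) and ×(-195), subtract): -11975·a = -23.750 → a = ∂h/∂x = +0.001983
Back-substitute: b = ∂h/∂y = -0.01160.
|∇h| = √(0.001983² + -0.01160²) = 0.01177
Seepage velocity v = K·i/n = 0.5 × 0.01177 / 0.37 = 0.01591 m/day.
t = 1000 / 0.01591 = 6.285e+04 days = 172 years.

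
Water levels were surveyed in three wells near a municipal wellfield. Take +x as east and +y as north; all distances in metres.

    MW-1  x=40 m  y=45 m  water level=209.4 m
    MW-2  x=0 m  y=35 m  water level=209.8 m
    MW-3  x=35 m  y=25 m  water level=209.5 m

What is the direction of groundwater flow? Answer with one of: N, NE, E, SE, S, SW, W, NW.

Three-point gradient (reference MW-1): Δ to MW-2 = (-40, -10, +0.4), Δ to MW-3 = (-5, -20, +0.1).
∂h/∂x = -0.009333, ∂h/∂y = -0.002667 (det = 750).
Flow = −∇h = (+0.009333 east, +0.002667 north), which points east.

E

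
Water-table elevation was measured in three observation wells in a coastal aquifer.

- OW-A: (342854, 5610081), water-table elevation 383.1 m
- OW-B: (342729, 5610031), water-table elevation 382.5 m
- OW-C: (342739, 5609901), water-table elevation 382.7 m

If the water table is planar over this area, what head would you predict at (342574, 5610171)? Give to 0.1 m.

381.5 m

Taking OW-A as reference: OW-B−OW-A = (-125, -50, -0.6); OW-C−OW-A = (-115, -180, -0.4).
Determinant of the coordinate differences = (-125)·(-180) − (-115)·(-50) = 16750.
∂h/∂x = [(-0.6)·(-180) − (-0.4)·(-50)] / 16750 = +0.005254
∂h/∂y = [(-125)·(-0.4) − (-115)·(-0.6)] / 16750 = -0.001134
h(342574, 5610171) = 383.1 + (+0.005254)·(-280) + (-0.001134)·(90) = 383.1 -1.471 -0.102 = 381.527 m.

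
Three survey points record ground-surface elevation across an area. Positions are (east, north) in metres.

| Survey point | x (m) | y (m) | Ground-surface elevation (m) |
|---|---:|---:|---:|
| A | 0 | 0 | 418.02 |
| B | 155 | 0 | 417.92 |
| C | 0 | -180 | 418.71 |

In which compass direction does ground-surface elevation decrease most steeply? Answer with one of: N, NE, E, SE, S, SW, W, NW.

N

∂z/∂x = (417.92 − 418.02) / (155 − 0) = -0.0006452
∂z/∂y = (418.71 − 418.02) / (-180 − 0) = -0.003833
Steepest decrease is along −∇f = (+0.0006452 E, +0.003833 N) → north.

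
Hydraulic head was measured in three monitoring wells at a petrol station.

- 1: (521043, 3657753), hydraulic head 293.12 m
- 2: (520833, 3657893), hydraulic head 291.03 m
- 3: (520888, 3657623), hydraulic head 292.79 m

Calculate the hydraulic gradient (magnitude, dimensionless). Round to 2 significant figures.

0.0083

Three-point gradient (reference 1): Δ to 2 = (-210, 140, -2.09), Δ to 3 = (-155, -130, -0.33).
∂h/∂x = +0.006488, ∂h/∂y = -0.005197 (det = 49000).
|∇h| = √(0.006488² + -0.005197²) = 0.008313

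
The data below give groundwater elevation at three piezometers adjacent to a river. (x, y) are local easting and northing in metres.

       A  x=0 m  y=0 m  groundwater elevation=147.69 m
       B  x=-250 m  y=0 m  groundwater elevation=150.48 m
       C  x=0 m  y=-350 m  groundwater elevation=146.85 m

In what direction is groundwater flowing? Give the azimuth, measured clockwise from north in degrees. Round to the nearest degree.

∂h/∂x = (150.48 − 147.69) / (-250 − 0) = -0.01116
∂h/∂y = (146.85 − 147.69) / (-350 − 0) = +0.002400
Flow direction (−∇h) has components (+0.01116 E, -0.002400 N).
Azimuth = atan2(E, N) = atan2(+0.01116, -0.002400) = 102.1° ≈ 102°.

102°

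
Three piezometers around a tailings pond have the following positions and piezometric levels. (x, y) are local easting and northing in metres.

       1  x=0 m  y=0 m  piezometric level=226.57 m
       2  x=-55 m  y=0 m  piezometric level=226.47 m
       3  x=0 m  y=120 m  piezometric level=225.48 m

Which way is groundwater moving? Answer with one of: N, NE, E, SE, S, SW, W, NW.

N

∂h/∂x = (226.47 − 226.57) / (-55 − 0) = +0.001818
∂h/∂y = (225.48 − 226.57) / (120 − 0) = -0.009083
Flow = −∇h = (-0.001818 east, +0.009083 north), which points north.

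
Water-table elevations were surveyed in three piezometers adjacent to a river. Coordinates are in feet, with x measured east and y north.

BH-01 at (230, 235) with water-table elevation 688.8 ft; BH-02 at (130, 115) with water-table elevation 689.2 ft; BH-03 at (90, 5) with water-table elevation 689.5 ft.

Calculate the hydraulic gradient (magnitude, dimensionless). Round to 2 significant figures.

Taking BH-01 as reference: BH-02−BH-01 = (-100, -120, +0.4); BH-03−BH-01 = (-140, -230, +0.7).
Solve a·Δx + b·Δy = Δh: det = (-100)·(-230) − (-140)·(-120) = 6200.
∂h/∂x = [(+0.4)·(-230) − (+0.7)·(-120)] / 6200 = -0.001290
∂h/∂y = [(-100)·(+0.7) − (-140)·(+0.4)] / 6200 = -0.002258
|∇h| = √(-0.001290² + -0.002258²) = 0.002601

0.0026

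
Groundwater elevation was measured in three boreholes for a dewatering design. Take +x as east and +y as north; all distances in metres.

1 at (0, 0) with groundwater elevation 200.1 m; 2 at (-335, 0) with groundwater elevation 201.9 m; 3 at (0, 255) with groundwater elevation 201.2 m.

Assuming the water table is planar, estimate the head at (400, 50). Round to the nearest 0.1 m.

∂h/∂x = (201.9 − 200.1) / (-335 − 0) = -0.005373
∂h/∂y = (201.2 − 200.1) / (255 − 0) = +0.004314
h(400, 50) = 200.1 + (-0.005373)·(400) + (+0.004314)·(50) = 200.1 -2.149 +0.216 = 198.166 m.

198.2 m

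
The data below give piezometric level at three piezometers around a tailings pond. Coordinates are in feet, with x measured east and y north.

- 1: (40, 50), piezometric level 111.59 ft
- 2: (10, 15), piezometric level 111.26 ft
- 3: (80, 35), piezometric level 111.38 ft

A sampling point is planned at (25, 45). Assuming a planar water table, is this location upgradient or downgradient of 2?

upgradient

Taking 1 as reference: 2−1 = (-30, -35, -0.33); 3−1 = (40, -15, -0.21).
Solve a·Δx + b·Δy = Δh: det = (-30)·(-15) − 40·(-35) = 1850.
∂h/∂x = [(-0.33)·(-15) − (-0.21)·(-35)] / 1850 = -0.001297
∂h/∂y = [(-30)·(-0.21) − 40·(-0.33)] / 1850 = +0.01054
Head at (25, 45) = 111.59 + (-0.001297)·(-15) + (+0.01054)·(-5) = 111.56 ft.
That is higher than the 111.26 ft at 2, so the point is upgradient.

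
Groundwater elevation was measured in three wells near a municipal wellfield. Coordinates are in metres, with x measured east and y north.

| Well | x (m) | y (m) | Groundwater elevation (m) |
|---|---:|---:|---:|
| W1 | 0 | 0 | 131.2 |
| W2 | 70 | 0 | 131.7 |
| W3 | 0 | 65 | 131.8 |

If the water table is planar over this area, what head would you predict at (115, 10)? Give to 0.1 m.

132.1 m

∂h/∂x = (131.7 − 131.2) / (70 − 0) = +0.007143
∂h/∂y = (131.8 − 131.2) / (65 − 0) = +0.009231
h(115, 10) = 131.2 + (+0.007143)·(115) + (+0.009231)·(10) = 131.2 +0.821 +0.092 = 132.114 m.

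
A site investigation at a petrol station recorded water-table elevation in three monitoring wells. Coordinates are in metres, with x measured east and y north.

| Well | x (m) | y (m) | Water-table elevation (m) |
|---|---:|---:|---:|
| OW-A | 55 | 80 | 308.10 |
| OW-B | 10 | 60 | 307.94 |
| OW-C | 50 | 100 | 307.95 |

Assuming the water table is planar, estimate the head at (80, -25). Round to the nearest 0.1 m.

Differences from OW-A: to OW-B (Δx, Δy, Δh) = (-45, -20, -0.16); to OW-C = (-5, 20, -0.15).
Solve a·Δx + b·Δy = Δh: det = (-45)·20 − (-5)·(-20) = -1000.
∂h/∂x = [(-0.16)·20 − (-0.15)·(-20)] / -1000 = +0.006200
∂h/∂y = [(-45)·(-0.15) − (-5)·(-0.16)] / -1000 = -0.005950
h(80, -25) = 308.10 + (+0.006200)·(25) + (-0.005950)·(-105) = 308.10 +0.155 +0.625 = 308.880 m.

308.9 m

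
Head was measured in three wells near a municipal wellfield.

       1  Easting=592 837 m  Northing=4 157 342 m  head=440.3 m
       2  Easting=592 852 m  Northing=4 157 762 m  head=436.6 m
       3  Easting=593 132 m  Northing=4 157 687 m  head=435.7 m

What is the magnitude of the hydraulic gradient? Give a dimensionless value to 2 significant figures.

Three-point gradient (reference 1): Δ to 2 = (15, 420, -3.7), Δ to 3 = (295, 345, -4.6).
∂h/∂x = -0.005521, ∂h/∂y = -0.008612 (det = -118725).
|∇h| = √(-0.005521² + -0.008612²) = 0.01023

0.010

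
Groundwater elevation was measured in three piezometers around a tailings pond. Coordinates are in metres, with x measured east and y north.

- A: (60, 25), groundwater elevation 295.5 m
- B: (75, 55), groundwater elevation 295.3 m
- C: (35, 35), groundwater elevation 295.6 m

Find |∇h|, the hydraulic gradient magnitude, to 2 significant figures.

0.0068

Differences from A: to B (Δx, Δy, Δh) = (15, 30, -0.2); to C = (-25, 10, +0.1).
Determinant of the coordinate differences = 15·10 − (-25)·30 = 900.
∂h/∂x = [(-0.2)·10 − (+0.1)·30] / 900 = -0.005556
∂h/∂y = [15·(+0.1) − (-25)·(-0.2)] / 900 = -0.003889
|∇h| = √(-0.005556² + -0.003889²) = 0.006782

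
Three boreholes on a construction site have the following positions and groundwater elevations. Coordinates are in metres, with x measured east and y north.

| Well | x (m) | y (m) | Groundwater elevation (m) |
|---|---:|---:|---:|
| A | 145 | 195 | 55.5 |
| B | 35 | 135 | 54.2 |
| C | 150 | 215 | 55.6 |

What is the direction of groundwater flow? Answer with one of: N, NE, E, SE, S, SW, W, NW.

W

With h = a·x + b·y + c and A as origin, the differences give:
  (-110)·a + (-60)·b = -1.3
  5·a + 20·b = +0.1
Eliminate b (×20 and ×(-60), subtract): -1900·a = -20.00 → a = ∂h/∂x = +0.01053
Back-substitute: b = ∂h/∂y = +0.002368.
Flow = −∇h = (-0.01053 east, -0.002368 north), which points west.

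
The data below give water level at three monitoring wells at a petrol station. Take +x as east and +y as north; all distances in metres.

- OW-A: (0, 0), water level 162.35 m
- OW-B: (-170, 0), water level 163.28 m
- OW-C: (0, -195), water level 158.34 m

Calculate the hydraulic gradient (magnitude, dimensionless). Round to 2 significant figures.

∂h/∂x = (163.28 − 162.35) / (-170 − 0) = -0.005471
∂h/∂y = (158.34 − 162.35) / (-195 − 0) = +0.02056
|∇h| = √(-0.005471² + 0.02056²) = 0.02128

0.021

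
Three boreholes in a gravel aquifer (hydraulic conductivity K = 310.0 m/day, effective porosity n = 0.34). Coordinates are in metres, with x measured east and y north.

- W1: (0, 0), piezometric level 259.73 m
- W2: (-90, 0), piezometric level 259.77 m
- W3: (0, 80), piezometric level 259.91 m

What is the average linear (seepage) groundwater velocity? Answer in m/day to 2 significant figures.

∂h/∂x = (259.77 − 259.73) / (-90 − 0) = -0.0004444
∂h/∂y = (259.91 − 259.73) / (80 − 0) = +0.002250
|∇h| = √(-0.0004444² + 0.002250²) = 0.002293
Seepage velocity v = K·i/n = 310.0 × 0.002293 / 0.34 = 2.091 m/day.

2.1 m/day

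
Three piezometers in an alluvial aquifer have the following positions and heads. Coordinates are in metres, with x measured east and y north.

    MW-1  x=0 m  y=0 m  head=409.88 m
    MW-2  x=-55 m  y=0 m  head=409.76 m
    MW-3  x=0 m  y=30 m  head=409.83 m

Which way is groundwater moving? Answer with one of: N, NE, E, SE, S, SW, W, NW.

∂h/∂x = (409.76 − 409.88) / (-55 − 0) = +0.002182
∂h/∂y = (409.83 − 409.88) / (30 − 0) = -0.001667
Flow = −∇h = (-0.002182 east, +0.001667 north), which points northwest.

NW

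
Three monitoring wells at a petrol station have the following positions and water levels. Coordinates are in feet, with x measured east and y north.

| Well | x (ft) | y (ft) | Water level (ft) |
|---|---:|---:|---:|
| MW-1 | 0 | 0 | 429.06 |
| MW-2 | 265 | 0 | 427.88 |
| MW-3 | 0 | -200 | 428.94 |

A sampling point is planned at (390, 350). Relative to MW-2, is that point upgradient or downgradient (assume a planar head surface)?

∂h/∂x = (427.88 − 429.06) / (265 − 0) = -0.004453
∂h/∂y = (428.94 − 429.06) / (-200 − 0) = +0.0006000
Head at (390, 350) = 429.06 + (-0.004453)·(390) + (+0.0006000)·(350) = 427.53 ft.
That is lower than the 427.88 ft at MW-2, so the point is downgradient.

downgradient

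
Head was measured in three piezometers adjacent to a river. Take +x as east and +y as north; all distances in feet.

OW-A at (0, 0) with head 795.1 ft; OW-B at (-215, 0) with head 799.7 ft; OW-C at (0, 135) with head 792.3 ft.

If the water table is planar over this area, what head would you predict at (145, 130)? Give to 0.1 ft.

789.3 ft

∂h/∂x = (799.7 − 795.1) / (-215 − 0) = -0.02140
∂h/∂y = (792.3 − 795.1) / (135 − 0) = -0.02074
h(145, 130) = 795.1 + (-0.02140)·(145) + (-0.02074)·(130) = 795.1 -3.102 -2.696 = 789.301 ft.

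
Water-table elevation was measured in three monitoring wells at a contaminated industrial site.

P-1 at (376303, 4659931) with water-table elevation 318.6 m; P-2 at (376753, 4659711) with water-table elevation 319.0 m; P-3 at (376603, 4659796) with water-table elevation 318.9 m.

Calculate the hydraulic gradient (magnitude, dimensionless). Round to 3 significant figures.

0.00366

With h = a·x + b·y + c and P-1 as origin, the differences give:
  450·a + (-220)·b = +0.4
  300·a + (-135)·b = +0.3
Eliminate b (×(-135) and ×(-220), subtract): 5250·a = 12.00 → a = ∂h/∂x = +0.002286
Back-substitute: b = ∂h/∂y = +0.002857.
|∇h| = √(0.002286² + 0.002857²) = 0.003659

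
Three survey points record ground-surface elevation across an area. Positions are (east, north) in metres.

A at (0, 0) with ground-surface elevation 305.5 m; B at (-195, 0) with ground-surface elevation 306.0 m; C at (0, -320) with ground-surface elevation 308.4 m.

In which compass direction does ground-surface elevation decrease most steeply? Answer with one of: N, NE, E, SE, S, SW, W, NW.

N

∂z/∂x = (306.0 − 305.5) / (-195 − 0) = -0.002564
∂z/∂y = (308.4 − 305.5) / (-320 − 0) = -0.009062
Steepest decrease is along −∇f = (+0.002564 E, +0.009062 N) → north.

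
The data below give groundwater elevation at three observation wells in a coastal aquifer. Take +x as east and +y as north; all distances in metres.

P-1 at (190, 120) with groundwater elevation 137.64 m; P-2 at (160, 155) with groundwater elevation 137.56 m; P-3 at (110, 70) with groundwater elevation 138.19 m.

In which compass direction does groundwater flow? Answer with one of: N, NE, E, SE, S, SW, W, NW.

Taking P-1 as reference: P-2−P-1 = (-30, 35, -0.08); P-3−P-1 = (-80, -50, +0.55).
Determinant of the coordinate differences = (-30)·(-50) − (-80)·35 = 4300.
∂h/∂x = [(-0.08)·(-50) − (+0.55)·35] / 4300 = -0.003547
∂h/∂y = [(-30)·(+0.55) − (-80)·(-0.08)] / 4300 = -0.005326
Flow = −∇h = (+0.003547 east, +0.005326 north), which points northeast.

NE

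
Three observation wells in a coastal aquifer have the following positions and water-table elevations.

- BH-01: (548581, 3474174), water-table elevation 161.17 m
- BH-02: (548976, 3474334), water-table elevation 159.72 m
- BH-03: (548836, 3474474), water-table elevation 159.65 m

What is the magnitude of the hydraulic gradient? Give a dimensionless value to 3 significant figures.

0.00386

With h = a·x + b·y + c and BH-01 as origin, the differences give:
  395·a + 160·b = -1.45
  255·a + 300·b = -1.52
Eliminate b (×300 and ×160, subtract): 77700·a = -191.800 → a = ∂h/∂x = -0.002468
Back-substitute: b = ∂h/∂y = -0.002968.
|∇h| = √(-0.002468² + -0.002968²) = 0.00386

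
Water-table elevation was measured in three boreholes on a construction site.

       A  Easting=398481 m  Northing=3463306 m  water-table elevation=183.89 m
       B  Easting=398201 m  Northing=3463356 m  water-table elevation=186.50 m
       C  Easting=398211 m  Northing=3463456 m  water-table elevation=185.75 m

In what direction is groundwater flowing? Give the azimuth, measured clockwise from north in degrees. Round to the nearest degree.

058°

Taking A as reference: B−A = (-280, 50, +2.61); C−A = (-270, 150, +1.86).
Solve a·Δx + b·Δy = Δh: det = (-280)·150 − (-270)·50 = -28500.
∂h/∂x = [(+2.61)·150 − (+1.86)·50] / -28500 = -0.01047
∂h/∂y = [(-280)·(+1.86) − (-270)·(+2.61)] / -28500 = -0.006453
Flow direction (−∇h) has components (+0.01047 E, +0.006453 N).
Azimuth = atan2(E, N) = atan2(+0.01047, +0.006453) = 58.4° ≈ 058°.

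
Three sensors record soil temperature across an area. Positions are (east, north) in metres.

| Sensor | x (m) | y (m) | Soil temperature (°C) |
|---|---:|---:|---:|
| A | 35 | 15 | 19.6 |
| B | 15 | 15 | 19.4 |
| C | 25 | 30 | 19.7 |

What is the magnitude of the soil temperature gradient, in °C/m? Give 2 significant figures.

Three-point gradient (reference A): Δ to B = (-20, 0, -0.2), Δ to C = (-10, 15, +0.1).
∂T/∂x = +0.01000, ∂T/∂y = +0.01333 (det = -300).
|∇f| = √(0.01000² + 0.01333²) = 0.01666 °C/m

0.017 °C/m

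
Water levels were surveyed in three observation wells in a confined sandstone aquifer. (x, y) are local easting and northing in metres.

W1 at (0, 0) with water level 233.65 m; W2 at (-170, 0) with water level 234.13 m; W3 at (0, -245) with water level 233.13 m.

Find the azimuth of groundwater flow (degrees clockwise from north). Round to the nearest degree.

∂h/∂x = (234.13 − 233.65) / (-170 − 0) = -0.002824
∂h/∂y = (233.13 − 233.65) / (-245 − 0) = +0.002122
Flow direction (−∇h) has components (+0.002824 E, -0.002122 N).
Azimuth = atan2(E, N) = atan2(+0.002824, -0.002122) = 126.9° ≈ 127°.

127°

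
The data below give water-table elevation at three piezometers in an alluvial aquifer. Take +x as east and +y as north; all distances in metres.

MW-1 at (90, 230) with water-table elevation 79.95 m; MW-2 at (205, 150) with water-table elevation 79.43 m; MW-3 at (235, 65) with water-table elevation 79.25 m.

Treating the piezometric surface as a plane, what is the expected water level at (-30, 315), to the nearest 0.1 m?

80.5 m

Differences from MW-1: to MW-2 (Δx, Δy, Δh) = (115, -80, -0.52); to MW-3 = (145, -165, -0.70).
Determinant of the coordinate differences = 115·(-165) − 145·(-80) = -7375.
∂h/∂x = [(-0.52)·(-165) − (-0.70)·(-80)] / -7375 = -0.004041
∂h/∂y = [115·(-0.70) − 145·(-0.52)] / -7375 = +0.0006915
h(-30, 315) = 79.95 + (-0.004041)·(-120) + (+0.0006915)·(85) = 79.95 +0.485 +0.059 = 80.494 m.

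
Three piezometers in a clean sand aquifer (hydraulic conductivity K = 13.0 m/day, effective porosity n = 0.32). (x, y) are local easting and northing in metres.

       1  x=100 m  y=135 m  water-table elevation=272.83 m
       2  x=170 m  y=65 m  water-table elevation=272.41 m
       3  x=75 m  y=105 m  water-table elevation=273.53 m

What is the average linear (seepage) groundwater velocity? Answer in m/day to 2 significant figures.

0.77 m/day

Differences from 1: to 2 (Δx, Δy, Δh) = (70, -70, -0.42); to 3 = (-25, -30, +0.70).
Solve a·Δx + b·Δy = Δh: det = 70·(-30) − (-25)·(-70) = -3850.
∂h/∂x = [(-0.42)·(-30) − (+0.70)·(-70)] / -3850 = -0.01600
∂h/∂y = [70·(+0.70) − (-25)·(-0.42)] / -3850 = -0.01000
|∇h| = √(-0.01600² + -0.01000²) = 0.01887
Seepage velocity v = K·i/n = 13.0 × 0.01887 / 0.32 = 0.7666 m/day.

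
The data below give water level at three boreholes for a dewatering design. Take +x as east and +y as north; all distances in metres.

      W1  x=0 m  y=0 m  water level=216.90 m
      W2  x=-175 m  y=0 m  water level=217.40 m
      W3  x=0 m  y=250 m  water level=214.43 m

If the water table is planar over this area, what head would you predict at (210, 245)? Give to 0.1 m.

213.9 m

∂h/∂x = (217.40 − 216.90) / (-175 − 0) = -0.002857
∂h/∂y = (214.43 − 216.90) / (250 − 0) = -0.009880
h(210, 245) = 216.90 + (-0.002857)·(210) + (-0.009880)·(245) = 216.90 -0.600 -2.421 = 213.879 m.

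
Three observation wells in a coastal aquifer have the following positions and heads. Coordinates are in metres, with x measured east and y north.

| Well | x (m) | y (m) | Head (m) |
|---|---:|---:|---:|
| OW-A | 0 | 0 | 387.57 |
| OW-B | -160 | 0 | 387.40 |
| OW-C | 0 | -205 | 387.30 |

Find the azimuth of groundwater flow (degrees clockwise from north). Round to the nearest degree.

219°

∂h/∂x = (387.40 − 387.57) / (-160 − 0) = +0.001063
∂h/∂y = (387.30 − 387.57) / (-205 − 0) = +0.001317
Flow direction (−∇h) has components (-0.001063 E, -0.001317 N).
Azimuth = atan2(E, N) = atan2(-0.001063, -0.001317) = 218.9° ≈ 219°.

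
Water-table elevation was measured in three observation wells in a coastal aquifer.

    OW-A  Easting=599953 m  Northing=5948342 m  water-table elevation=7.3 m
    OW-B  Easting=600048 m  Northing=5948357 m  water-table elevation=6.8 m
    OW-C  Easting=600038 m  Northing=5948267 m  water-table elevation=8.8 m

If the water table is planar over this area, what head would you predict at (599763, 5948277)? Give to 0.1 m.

Taking OW-A as reference: OW-B−OW-A = (95, 15, -0.5); OW-C−OW-A = (85, -75, +1.5).
Solve a·Δx + b·Δy = Δh: det = 95·(-75) − 85·15 = -8400.
∂h/∂x = [(-0.5)·(-75) − (+1.5)·15] / -8400 = -0.001786
∂h/∂y = [95·(+1.5) − 85·(-0.5)] / -8400 = -0.02202
h(599763, 5948277) = 7.3 + (-0.001786)·(-190) + (-0.02202)·(-65) = 7.3 +0.339 +1.432 = 9.071 m.

9.1 m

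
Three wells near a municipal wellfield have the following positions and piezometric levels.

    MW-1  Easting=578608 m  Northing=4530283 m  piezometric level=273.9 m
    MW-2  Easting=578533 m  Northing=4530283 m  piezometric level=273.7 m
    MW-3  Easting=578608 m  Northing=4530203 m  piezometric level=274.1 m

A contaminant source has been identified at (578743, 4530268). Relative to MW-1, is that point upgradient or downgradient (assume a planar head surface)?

upgradient

∂h/∂x = (273.7 − 273.9) / (578533 − 578608) = +0.002667
∂h/∂y = (274.1 − 273.9) / (4530203 − 4530283) = -0.002500
Head at (578743, 4530268) = 273.9 + (+0.002667)·(135) + (-0.002500)·(-15) = 274.30 m.
That is higher than the 273.9 m at MW-1, so the point is upgradient.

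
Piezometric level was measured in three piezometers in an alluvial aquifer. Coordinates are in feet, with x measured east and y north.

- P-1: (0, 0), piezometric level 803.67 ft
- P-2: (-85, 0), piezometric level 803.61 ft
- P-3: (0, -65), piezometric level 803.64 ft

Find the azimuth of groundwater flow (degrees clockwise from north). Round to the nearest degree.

237°

∂h/∂x = (803.61 − 803.67) / (-85 − 0) = +0.0007059
∂h/∂y = (803.64 − 803.67) / (-65 − 0) = +0.0004615
Flow direction (−∇h) has components (-0.0007059 E, -0.0004615 N).
Azimuth = atan2(E, N) = atan2(-0.0007059, -0.0004615) = 236.8° ≈ 237°.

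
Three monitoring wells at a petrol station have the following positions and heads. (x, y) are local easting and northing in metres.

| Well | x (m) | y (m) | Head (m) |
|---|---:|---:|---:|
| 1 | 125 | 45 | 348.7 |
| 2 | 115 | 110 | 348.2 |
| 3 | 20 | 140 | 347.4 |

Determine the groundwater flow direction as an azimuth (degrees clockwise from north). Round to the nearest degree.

317°

Taking 1 as reference: 2−1 = (-10, 65, -0.5); 3−1 = (-105, 95, -1.3).
Solve a·Δx + b·Δy = Δh: det = (-10)·95 − (-105)·65 = 5875.
∂h/∂x = [(-0.5)·95 − (-1.3)·65] / 5875 = +0.006298
∂h/∂y = [(-10)·(-1.3) − (-105)·(-0.5)] / 5875 = -0.006723
Flow direction (−∇h) has components (-0.006298 E, +0.006723 N).
Azimuth = atan2(E, N) = atan2(-0.006298, +0.006723) = 316.9° ≈ 317°.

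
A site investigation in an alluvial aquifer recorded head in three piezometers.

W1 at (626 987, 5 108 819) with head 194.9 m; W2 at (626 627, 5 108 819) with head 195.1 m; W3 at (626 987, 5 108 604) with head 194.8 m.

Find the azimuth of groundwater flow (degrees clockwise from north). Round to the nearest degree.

130°

∂h/∂x = (195.1 − 194.9) / (626627 − 626987) = -0.0005556
∂h/∂y = (194.8 − 194.9) / (5108604 − 5108819) = +0.0004651
Flow direction (−∇h) has components (+0.0005556 E, -0.0004651 N).
Azimuth = atan2(E, N) = atan2(+0.0005556, -0.0004651) = 129.9° ≈ 130°.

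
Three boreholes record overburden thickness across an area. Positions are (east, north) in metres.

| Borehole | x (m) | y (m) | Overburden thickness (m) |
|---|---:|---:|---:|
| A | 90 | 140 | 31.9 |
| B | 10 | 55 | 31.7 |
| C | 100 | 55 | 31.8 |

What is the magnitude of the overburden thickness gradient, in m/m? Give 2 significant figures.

Taking A as reference: B−A = (-80, -85, -0.2); C−A = (10, -85, -0.1).
Solve a·Δx + b·Δy = Δd: det = (-80)·(-85) − 10·(-85) = 7650.
∂d/∂x = [(-0.2)·(-85) − (-0.1)·(-85)] / 7650 = +0.001111
∂d/∂y = [(-80)·(-0.1) − 10·(-0.2)] / 7650 = +0.001307
|∇f| = √(0.001111² + 0.001307²) = 0.001715 m/m

0.0017 m/m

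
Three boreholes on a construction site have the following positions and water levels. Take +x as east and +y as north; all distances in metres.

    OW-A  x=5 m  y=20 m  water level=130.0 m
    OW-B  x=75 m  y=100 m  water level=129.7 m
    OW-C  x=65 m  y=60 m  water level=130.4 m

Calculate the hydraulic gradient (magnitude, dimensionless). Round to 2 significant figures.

Taking OW-A as reference: OW-B−OW-A = (70, 80, -0.3); OW-C−OW-A = (60, 40, +0.4).
Determinant of the coordinate differences = 70·40 − 60·80 = -2000.
∂h/∂x = [(-0.3)·40 − (+0.4)·80] / -2000 = +0.02200
∂h/∂y = [70·(+0.4) − 60·(-0.3)] / -2000 = -0.02300
|∇h| = √(0.02200² + -0.02300²) = 0.03183

0.032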